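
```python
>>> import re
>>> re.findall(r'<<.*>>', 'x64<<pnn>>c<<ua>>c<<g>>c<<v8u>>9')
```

`findall` yields the raw match text (1 of them) because the pattern has no groups.

['<<pnn>>c<<ua>>c<<g>>c<<v8u>>']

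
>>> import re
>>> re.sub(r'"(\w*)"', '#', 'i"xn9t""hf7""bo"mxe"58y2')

Matches: at [1:7] → '"xn9t"'; at [7:12] → '"hf7"'; at [12:16] → '"bo"'.
Every occurrence is swapped for '#'.

'i###mxe"58y2'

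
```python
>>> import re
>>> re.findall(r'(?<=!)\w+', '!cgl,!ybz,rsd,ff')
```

Because the assertion is zero-width, the text it checks is not consumed and won't appear in the result.
With no groups in the pattern, `findall` gives back each whole match — 2 here.

['cgl', 'ybz']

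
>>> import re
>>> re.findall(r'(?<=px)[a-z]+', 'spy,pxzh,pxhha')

['zh', 'hha']

Because the assertion is zero-width, the text it checks is not consumed and won't appear in the result.
Walking the string: at [6:8] → 'zh'; at [11:14] → 'hha'.
No capturing groups, so `findall` returns the 2 full match strings.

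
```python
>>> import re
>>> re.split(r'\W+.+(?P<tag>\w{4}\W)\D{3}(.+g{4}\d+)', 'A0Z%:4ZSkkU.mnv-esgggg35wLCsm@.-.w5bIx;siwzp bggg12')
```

['A0Z', 'SkkU.', '-esgggg35', 'wLCsm@.-.w5bIx;siwzp bggg12']

This matches one or more of a non-word character; then one or more of any character; then exactly 4 of a word character, then a non-word character (captured as 'tag'); then exactly 3 of a non-digit; then one or more of any character, then exactly 4 of a literal 'g', then one or more of a digit (captured).
Matches to split on: at [3:24] → '%:4ZSkkU.mnv-esgggg35'.
Because the pattern has a capturing group, `split` also inserts each captured text between the pieces.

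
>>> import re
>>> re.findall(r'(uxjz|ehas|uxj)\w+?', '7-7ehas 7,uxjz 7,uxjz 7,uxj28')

['uxj', 'uxj', 'uxj']

Scanning left to right: at [10:14] match 'uxjz', group 1 = 'uxj'; at [17:21] match 'uxjz', group 1 = 'uxj'; at [24:28] match 'uxj2', group 1 = 'uxj'.
With a single group, `findall` returns only what that group captured — 3 items.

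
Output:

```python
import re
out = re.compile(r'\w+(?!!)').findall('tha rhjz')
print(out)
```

`(?!…)`/`(?<!…)` only lets a position through if the neighbouring text does NOT match; no characters are consumed.
`findall` yields the raw match text (2 of them) because the pattern has no groups.

['tha', 'rhjz']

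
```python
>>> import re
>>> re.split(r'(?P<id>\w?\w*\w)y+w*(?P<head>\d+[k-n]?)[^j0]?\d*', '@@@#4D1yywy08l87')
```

['@@@#', '4D1yyw', '08l', '']

This matches optionally a word character, then zero or more of a word character, then a word character (captured as 'id'); then one or more of a literal 'y', then zero or more of the literal 'w'; then one or more of a digit, then optionally a character in [k-n] (captured as 'head'); then optionally any character except [j0], then zero or more of a digit.
Matches to split on: at [4:16] → '4D1yywy08l87'.
The group in the pattern means `split` returns the separators' captures alongside the pieces.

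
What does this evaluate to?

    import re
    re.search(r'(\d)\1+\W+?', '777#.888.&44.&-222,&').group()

The backreference `\1` re-matches whatever the first group consumed, character for character.
`re.search` tries every starting position until one works.
The match spans [0:4] → '777#'.
Captured: group 1 = '7'.

'777#'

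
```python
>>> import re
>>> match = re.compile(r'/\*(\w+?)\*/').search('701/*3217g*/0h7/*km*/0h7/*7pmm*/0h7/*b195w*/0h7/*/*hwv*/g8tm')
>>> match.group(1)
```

`search` walks the string left to right and returns the first match it finds.
The match spans [3:12] → '/*3217g*/'.
Captured: group 1 = '3217g'.

'3217g'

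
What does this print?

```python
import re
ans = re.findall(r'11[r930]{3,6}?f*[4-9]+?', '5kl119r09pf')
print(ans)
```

['119r09']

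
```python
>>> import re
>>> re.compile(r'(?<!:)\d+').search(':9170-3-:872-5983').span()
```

(2, 5)

The negative lookahead/lookbehind blocks any match where the forbidden context is present.
`re.search` tries every starting position until one works.
The match spans [2:5] → '170'.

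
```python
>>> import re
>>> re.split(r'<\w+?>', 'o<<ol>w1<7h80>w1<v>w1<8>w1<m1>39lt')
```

['o<', 'w1', 'w1', 'w1', 'w1', '39lt']

Matches to split on: at [2:6] → '<ol>'; at [8:14] → '<7h80>'; at [16:19] → '<v>'; at [21:24] → '<8>'; at [26:30] → '<m1>'.
Splitting on the pattern gives 6 pieces.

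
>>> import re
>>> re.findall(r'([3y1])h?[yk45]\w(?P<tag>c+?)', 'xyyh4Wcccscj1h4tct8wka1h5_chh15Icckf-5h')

Pattern: one of [3y1] (captured); then optionally the literal 'h', then one of [yk45], then a word character; then one or more of a literal 'c' (lazy) (captured as 'tag').
`findall` packs the 2 group values into a tuple for every match.

[('y', 'c'), ('1', 'c'), ('1', 'c'), ('1', 'c')]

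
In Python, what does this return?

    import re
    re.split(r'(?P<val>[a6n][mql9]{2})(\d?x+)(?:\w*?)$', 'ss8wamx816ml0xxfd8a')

The pattern matches one of [a6n], then exactly 2 of one of [mql9] (captured as 'val'); then optionally a digit, then one or more of a literal 'x' (captured); then zero or more of a word character (lazy) (non-capturing group); then anchored at the end.
`re.split` interleaves the captured-group text with the surrounding fragments.

['ss8wamx81', '6ml', '0xx', '']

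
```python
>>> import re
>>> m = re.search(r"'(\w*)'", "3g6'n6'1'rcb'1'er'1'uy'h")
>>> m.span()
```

(3, 7)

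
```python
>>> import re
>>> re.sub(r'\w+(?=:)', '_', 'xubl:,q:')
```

Because the assertion is zero-width, the text it checks is not consumed and won't appear in the result.
Matches: at [0:4] → 'xubl'; at [6:7] → 'q'.
Every occurrence is swapped for '_'.

'_:,_:'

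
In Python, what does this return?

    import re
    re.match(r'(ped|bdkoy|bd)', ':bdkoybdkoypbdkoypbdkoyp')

`re.match` won't scan ahead — the pattern has to work from the very first character.
Here position 0 doesn't satisfy it, so the call returns None.

None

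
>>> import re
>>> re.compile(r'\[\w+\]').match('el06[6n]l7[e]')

None

`re.match` only tries the pattern at the start of the string.
Here the string doesn't start with a match, so the call returns None.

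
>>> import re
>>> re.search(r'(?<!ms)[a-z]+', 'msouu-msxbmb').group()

`(?!…)`/`(?<!…)` only lets a position through if the neighbouring text does NOT match; no characters are consumed.
`search` walks the string left to right and returns the first match it finds.
The match spans [0:5] → 'msouu'.

'msouu'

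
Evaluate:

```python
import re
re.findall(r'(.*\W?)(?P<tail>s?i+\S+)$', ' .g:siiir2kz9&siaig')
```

[(' .g:siiir2kz9&sia', 'ig')]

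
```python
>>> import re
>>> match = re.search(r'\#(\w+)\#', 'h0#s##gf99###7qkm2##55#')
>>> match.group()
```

'#s#'

Unlike `match`, `search` isn't anchored — it looks for the pattern anywhere in the string.
The match spans [2:5] → '#s#'.
Captured: group 1 = 's'.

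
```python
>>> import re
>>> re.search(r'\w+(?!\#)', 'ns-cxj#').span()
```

The negative lookaround is zero-width — it rules out positions where the adjacent text would match, without consuming anything.
The match spans [0:2] → 'ns'.

(0, 2)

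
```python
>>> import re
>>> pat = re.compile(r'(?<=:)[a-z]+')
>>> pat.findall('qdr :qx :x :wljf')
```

The positive lookaround only admits positions where the adjacent text matches; those characters stay outside the span.
`findall` yields the raw match text (3 of them) because the pattern has no groups.

['qx', 'x', 'wljf']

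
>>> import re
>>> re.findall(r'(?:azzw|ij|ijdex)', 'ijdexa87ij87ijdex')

['ij', 'ij', 'ij']

Alternation isn't longest-match — the leftmost alternative that fits at this position is chosen.
`findall` yields the raw match text (3 of them) because the pattern has no groups.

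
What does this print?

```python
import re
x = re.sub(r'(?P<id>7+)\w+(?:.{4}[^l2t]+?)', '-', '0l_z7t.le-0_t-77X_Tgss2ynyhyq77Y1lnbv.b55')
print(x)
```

0l_z-_t--

This matches one or more of a literal '7' (captured as 'id'); then one or more of a word character; then exactly 4 of any character, then one or more of any character except [l2t] (lazy) (non-capturing group).
`sub` substitutes '-' at each match site.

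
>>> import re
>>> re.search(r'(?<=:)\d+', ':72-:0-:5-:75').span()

(1, 3)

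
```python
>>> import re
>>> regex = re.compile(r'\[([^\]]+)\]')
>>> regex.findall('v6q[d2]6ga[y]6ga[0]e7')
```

Because there's exactly one group, `findall` drops the full match and keeps group 1 from each hit.

['d2', 'y', '0']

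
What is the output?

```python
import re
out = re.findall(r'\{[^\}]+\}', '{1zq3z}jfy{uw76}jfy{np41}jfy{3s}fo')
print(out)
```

Since nothing is captured, `findall` lists the 4 matched substrings directly.

['{1zq3z}', '{uw76}', '{np41}', '{3s}']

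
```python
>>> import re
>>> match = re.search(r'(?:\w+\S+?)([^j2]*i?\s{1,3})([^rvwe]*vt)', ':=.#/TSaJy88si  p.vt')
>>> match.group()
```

This matches one or more of a word character, then one or more of a non-whitespace character (lazy) (non-capturing group); then zero or more of any character except [j2], then optionally the literal 'i', then 1 to 3 of whitespace (captured); then zero or more of any character except [rvwe], then the literal 'vt' (captured).
`search` walks the string left to right and returns the first match it finds.
The match spans [5:20] → 'TSaJy88si  p.vt'.
Captured: group 1 = '  ', group 2 = 'p.vt'.

'TSaJy88si  p.vt'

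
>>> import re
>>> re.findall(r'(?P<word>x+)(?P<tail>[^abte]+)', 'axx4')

[('xx', '4')]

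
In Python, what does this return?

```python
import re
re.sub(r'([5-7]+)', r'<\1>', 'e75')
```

The replacement refers to a captured group, so each match is rewritten using its own captured text.

'e<75>'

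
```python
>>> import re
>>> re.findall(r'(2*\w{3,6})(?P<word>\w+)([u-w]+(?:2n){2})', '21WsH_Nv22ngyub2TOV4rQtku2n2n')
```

[('21WsH_N', 'v22ngyub2TOV4rQtk', 'u2n2n')]

`findall` packs the 3 group values into a tuple for every match.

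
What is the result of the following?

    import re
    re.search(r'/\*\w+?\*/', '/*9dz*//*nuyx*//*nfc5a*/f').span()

`re.search` tries every starting position until one works.
The match spans [0:7] → '/*9dz*/'.

(0, 7)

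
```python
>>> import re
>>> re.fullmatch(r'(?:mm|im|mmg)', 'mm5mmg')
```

None

`re.fullmatch` requires the pattern to consume the entire string.
Here the pattern can't cover the whole string, so the call returns None.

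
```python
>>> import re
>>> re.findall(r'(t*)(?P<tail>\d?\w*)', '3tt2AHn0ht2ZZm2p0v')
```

[('', '3tt2AHn0ht2ZZm2p0v'), ('', '')]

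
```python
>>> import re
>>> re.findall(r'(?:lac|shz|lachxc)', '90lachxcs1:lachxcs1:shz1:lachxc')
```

['lac', 'lac', 'shz', 'lac']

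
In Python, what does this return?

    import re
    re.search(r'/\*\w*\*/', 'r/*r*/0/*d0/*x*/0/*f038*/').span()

(1, 6)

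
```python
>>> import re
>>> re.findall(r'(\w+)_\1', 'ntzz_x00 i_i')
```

['i']

`\1` has to match the exact text group 1 already captured.
Walking the string: at [9:12] match 'i_i', group 1 = 'i'.
One capturing group, so `findall` returns just the captured substring from the one match — 1 in all.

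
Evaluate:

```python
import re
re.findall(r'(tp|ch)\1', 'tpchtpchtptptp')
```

`\1` has to match the exact text group 1 already captured.
With a single group, `findall` returns only what that group captured — 1 item.

['tp']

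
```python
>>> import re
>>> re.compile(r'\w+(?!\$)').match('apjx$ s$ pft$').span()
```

(0, 3)

The negative lookahead/lookbehind blocks any match where the forbidden context is present.
With `match`, the pattern is implicitly anchored at the beginning.
The match spans [0:3] → 'apj'.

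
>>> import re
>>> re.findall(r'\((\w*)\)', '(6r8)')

Walking the string: at [0:5] match '(6r8)', group 1 = '6r8'.
Because there's exactly one group, `findall` drops the full match and keeps group 1 from the one hit.

['6r8']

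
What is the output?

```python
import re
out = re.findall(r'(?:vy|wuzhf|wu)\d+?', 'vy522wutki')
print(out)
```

['vy5']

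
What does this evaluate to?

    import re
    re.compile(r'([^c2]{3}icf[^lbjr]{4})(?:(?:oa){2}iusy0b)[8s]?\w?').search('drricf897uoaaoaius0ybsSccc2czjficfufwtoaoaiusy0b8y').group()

'zjficfufwtoaoaiusy0b8y'

The pattern matches exactly 3 of any character except [c2], then the literal 'icf', then exactly 4 of any character except [lbjr] (captured); then the literal 'oa' repeated 2 times, then the literal 'ius', then the literal 'y0b' (non-capturing group); then optionally one of [8s], then optionally a word character.
The match spans [28:50] → 'zjficfufwtoaoaiusy0b8y'.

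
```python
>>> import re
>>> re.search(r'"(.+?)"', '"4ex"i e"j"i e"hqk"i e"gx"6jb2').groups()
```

('4ex',)

Because the quantifier is non-greedy, it stops expanding at the earliest point where the rest of the pattern can succeed.
`re.search` scans for the first position where the pattern succeeds.
The match spans [0:5] → '"4ex"'.
Captured: group 1 = '4ex'.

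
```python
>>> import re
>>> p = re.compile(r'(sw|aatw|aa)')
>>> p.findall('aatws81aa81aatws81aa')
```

['aatw', 'aa', 'aatw', 'aa']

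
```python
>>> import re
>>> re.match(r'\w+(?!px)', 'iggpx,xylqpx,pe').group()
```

'iggpx'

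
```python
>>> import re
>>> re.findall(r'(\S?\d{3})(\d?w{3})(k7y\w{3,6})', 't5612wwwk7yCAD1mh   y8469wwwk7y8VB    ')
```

This matches optionally a non-whitespace character, then exactly 3 of a digit (captured); then optionally a digit, then exactly 3 of the literal 'w' (captured); then the literal 'k7y', then 3 to 6 of a word character (captured).
Scanning left to right: at [0:17] match 't5612wwwk7yCAD1mh', groups = ('t561', '2www', 'k7yCAD1mh'); at [20:34] match 'y8469wwwk7y8VB', groups = ('y846', '9www', 'k7y8VB').
3 groups means each result is a tuple of 3 captured strings — 2 here.

[('t561', '2www', 'k7yCAD1mh'), ('y846', '9www', 'k7y8VB')]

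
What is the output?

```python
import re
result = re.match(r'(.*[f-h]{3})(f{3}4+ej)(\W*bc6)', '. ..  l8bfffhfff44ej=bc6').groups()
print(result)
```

('. ..  l8bfffh', 'fff44ej', '=bc6')

The match spans [0:24] → '. ..  l8bfffhfff44ej=bc6'.
Captured: group 1 = '. ..  l8bfffh', group 2 = 'fff44ej', group 3 = '=bc6'.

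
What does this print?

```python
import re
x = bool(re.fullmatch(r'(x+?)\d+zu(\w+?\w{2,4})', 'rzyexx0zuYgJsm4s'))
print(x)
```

False

Pattern: one or more of a literal 'x' (lazy) (captured); then one or more of a digit, then the literal 'zu'; then one or more of a word character (lazy), then 2 to 4 of a word character (captured).
`re.fullmatch` is like wrapping the pattern in `^…$` (in single-line mode).
Here the string isn't matched end-to-end, so the call returns None, and `bool(None)` is False.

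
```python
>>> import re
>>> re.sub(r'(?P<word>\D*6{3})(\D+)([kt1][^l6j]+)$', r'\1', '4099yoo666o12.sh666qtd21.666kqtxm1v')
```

'4099yoo666o12.sh666qtd21.666'

The replacement refers to a captured group, so each match is rewritten using its own captured text.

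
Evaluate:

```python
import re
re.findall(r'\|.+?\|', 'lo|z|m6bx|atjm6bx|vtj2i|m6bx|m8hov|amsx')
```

['|z|', '|atjm6bx|', '|m6bx|']

Matches: at [2:5] → '|z|'; at [9:18] → '|atjm6bx|'; at [23:29] → '|m6bx|'.
No capturing groups, so `findall` returns the 3 full match strings.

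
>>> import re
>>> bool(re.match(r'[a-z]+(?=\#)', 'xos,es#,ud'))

Lookahead/lookbehind check context without consuming it, so the matched span excludes the asserted characters.
With `match`, the pattern is implicitly anchored at the beginning.
Here the pattern fails at index 0, so the call returns None, and `bool(None)` is False.

False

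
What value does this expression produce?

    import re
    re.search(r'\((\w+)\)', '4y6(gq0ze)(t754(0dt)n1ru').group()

'(gq0ze)'

The match spans [3:10] → '(gq0ze)'.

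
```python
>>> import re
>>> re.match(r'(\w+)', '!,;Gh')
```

None

Pattern: one or more of a word character (captured).
With `match`, the pattern is implicitly anchored at the beginning.
Here the string doesn't start with a match, so the call returns None.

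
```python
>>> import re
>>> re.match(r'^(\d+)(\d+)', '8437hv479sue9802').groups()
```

('843', '7')

The match spans [0:4] → '8437'.
Captured: group 1 = '843', group 2 = '7'.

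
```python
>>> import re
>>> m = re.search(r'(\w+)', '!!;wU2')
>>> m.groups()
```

('wU2',)

This matches one or more of a word character (captured).
`re.search` tries every starting position until one works.
The match spans [3:6] → 'wU2'.
Captured: group 1 = 'wU2'.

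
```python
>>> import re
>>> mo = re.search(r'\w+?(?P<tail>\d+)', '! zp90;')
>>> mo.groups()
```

('90',)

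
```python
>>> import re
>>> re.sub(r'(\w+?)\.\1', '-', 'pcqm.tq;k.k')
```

'pcqm.tq;-'

The backreference `\1` re-matches whatever the first group consumed, character for character.
`sub` substitutes '-' at each match site.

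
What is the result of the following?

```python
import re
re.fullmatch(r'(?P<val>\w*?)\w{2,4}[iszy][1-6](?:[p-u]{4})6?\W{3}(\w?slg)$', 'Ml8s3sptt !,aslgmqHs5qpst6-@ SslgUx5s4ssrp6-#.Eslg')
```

None

The pattern matches zero or more of a word character (lazy) (captured as 'val'); then 2 to 4 of a word character, then one of [iszy], then a character in [1-6]; then exactly 4 of a character in [p-u] (non-capturing group); then optionally a literal '6', then exactly 3 of a non-word character; then optionally a word character, then the literal 'slg' (captured); then anchored at the end.
For `fullmatch`, every character of the input must be accounted for by the pattern.
Here there's no way to consume every character, so the call returns None.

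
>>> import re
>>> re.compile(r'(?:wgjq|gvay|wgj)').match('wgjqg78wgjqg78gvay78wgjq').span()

Alternation tries branches left to right and keeps the first one that lets the overall match succeed at that position.
`re.match` won't scan ahead — the pattern has to work from the very first character.
The match spans [0:4] → 'wgjq'.

(0, 4)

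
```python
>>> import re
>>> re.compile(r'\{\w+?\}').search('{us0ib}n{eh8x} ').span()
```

`search` walks the string left to right and returns the first match it finds.
The match spans [0:7] → '{us0ib}'.

(0, 7)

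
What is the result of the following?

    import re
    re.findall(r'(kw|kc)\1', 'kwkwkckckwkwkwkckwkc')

`\1` is not a pattern — it's the concrete string captured by group 1, re-applied verbatim.
`findall` collects group 1 from each match (3 total).

['kw', 'kc', 'kw']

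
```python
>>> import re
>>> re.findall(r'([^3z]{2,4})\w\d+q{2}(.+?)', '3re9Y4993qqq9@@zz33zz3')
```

[('re9Y', 'q')]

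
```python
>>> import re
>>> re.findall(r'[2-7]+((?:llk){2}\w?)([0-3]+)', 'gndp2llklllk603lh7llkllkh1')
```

[('llkllkh', '1')]

This matches one or more of a character in [2-7]; then the literal 'llk' repeated 2 times, then optionally a word character (captured); then one or more of a character in [0-3] (captured).
Scanning left to right: at [17:26] match '7llkllkh1', groups = ('llkllkh', '1').
2 groups means the one result is a tuple of 2 captured strings — 1 here.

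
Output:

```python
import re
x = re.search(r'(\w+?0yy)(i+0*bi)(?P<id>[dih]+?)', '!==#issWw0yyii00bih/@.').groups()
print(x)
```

Pattern: one or more of a word character (lazy), then the literal '0yy' (captured); then one or more of the literal 'i', then zero or more of a literal '0', then the literal 'bi' (captured); then one or more of one of [dih] (lazy) (captured as 'id').
Unlike `match`, `search` isn't anchored — it looks for the pattern anywhere in the string.
The match spans [4:19] → 'issWw0yyii00bih'.
Captured: group 1 = 'issWw0yy', group 2 = 'ii00bi', group 3 = 'h'.

('issWw0yy', 'ii00bi', 'h')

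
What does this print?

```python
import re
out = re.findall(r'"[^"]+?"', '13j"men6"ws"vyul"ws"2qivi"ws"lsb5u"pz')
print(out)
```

Walking the string: at [3:9] → '"men6"'; at [11:17] → '"vyul"'; at [19:26] → '"2qivi"'; at [28:35] → '"lsb5u"'.
No capturing groups, so `findall` returns the 4 full match strings.

['"men6"', '"vyul"', '"2qivi"', '"lsb5u"']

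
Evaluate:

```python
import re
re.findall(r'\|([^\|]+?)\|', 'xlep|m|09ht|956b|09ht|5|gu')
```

['m', '956b', '5']

Scanning left to right: at [4:7] match '|m|', group 1 = 'm'; at [11:17] match '|956b|', group 1 = '956b'; at [21:24] match '|5|', group 1 = '5'.
One capturing group, so `findall` returns just the captured substring from each match — 3 in all.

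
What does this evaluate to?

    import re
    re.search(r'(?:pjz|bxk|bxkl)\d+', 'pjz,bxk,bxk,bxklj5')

None

`re.search` scans for the first position where the pattern succeeds.
Here the pattern never matches, so the call returns None.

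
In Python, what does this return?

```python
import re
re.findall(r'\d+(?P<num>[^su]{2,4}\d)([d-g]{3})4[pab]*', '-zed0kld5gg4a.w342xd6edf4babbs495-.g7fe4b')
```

This matches one or more of a digit; then 2 to 4 of any character except [su], then a digit (captured as 'num'); then exactly 3 of a character in [d-g] (captured); then a literal '4', then zero or more of one of [pab].
Scanning left to right: at [15:29] match '342xd6edf4babb', groups = ('xd6', 'edf').
With 2 capturing groups, `findall` returns a 2-tuple per match.

[('xd6', 'edf')]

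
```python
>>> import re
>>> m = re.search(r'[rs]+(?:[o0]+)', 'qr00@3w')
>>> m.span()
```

(1, 4)

This matches one or more of one of [rs]; then one or more of one of [o0] (non-capturing group).
Unlike `match`, `search` isn't anchored — it looks for the pattern anywhere in the string.
The match spans [1:4] → 'r00'.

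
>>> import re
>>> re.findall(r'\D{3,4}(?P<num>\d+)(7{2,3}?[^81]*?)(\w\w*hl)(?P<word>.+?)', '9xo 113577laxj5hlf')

[('1135', '77', 'laxj5hl', 'f')]

Pattern: 3 to 4 of a non-digit; then one or more of a digit (captured as 'num'); then 2 to 3 of a literal '7' (lazy), then zero or more of any character except [81] (lazy) (captured); then a word character, then zero or more of a word character, then the literal 'hl' (captured); then one or more of any character (lazy) (captured as 'word').
Scanning left to right: at [1:18] match 'xo 113577laxj5hlf', groups = ('1135', '77', 'laxj5hl', 'f').
4 groups means the one result is a tuple of 4 captured strings — 1 here.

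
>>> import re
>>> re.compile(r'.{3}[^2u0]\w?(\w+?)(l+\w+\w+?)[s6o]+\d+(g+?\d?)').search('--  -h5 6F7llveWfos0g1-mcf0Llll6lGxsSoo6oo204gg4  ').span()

The match spans [4:22] → '-h5 6F7llveWfos0g1'.

(4, 22)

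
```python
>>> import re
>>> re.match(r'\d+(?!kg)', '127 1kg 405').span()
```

(0, 3)

`re.match` only tries the pattern at the start of the string.
The match spans [0:3] → '127'.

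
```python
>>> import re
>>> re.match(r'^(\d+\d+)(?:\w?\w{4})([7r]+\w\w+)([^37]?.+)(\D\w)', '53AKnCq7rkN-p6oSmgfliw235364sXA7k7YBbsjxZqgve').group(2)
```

'7rkN'

This matches anchored at the start of the string; then one or more of a digit, then one or more of a digit (captured); then optionally a word character, then exactly 4 of a word character (non-capturing group); then one or more of one of [7r], then a word character, then one or more of a word character (captured); then optionally any character except [37], then one or more of any character (captured); then a non-digit, then a word character (captured).
`re.match` only tries the pattern at the start of the string.
The match spans [0:45] → '53AKnCq7rkN-p6oSmgfliw235364sXA7k7YBbsjxZqgve'.
Captured: group 1 = '53', group 2 = '7rkN', group 3 = '-p6oSmgfliw235364sXA7k7YBbsjxZqg', group 4 = 've'.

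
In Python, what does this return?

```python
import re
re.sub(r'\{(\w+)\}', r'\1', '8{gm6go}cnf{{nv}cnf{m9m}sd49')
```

'8gm6gocnf{nvcnfm9msd49'

Matches: at [1:8] → '{gm6go}'; at [12:16] → '{nv}'; at [19:24] → '{m9m}'.
The replacement refers to a captured group, so each match is rewritten using its own captured text.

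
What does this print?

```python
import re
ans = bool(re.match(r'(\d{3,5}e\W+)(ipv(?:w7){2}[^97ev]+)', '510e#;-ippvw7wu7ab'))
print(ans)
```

With `match`, the pattern is implicitly anchored at the beginning.
Here the string doesn't start with a match, so the call returns None, and `bool(None)` is False.

False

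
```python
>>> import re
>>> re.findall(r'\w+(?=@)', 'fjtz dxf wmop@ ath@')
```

['wmop', 'ath']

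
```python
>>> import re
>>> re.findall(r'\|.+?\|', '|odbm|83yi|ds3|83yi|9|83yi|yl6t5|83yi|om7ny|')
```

['|odbm|', '|ds3|', '|9|', '|yl6t5|', '|om7ny|']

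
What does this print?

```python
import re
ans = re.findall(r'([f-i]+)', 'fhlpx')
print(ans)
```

['fh']

Because there's exactly one group, `findall` drops the full match and keeps group 1 from the one hit.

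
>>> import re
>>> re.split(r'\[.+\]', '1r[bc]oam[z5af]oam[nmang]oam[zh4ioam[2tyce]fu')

['1r', 'fu']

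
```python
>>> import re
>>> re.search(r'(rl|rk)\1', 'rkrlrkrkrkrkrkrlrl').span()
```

(4, 8)

After group 1 captures some text, `\1` only succeeds where that same text appears again.
The match spans [4:8] → 'rkrk'.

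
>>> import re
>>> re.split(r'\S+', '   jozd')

['   ', '']

This matches one or more of a non-whitespace character.
Matches to split on: at [3:7] → 'jozd'.
The string is cut at each match, leaving 2 pieces.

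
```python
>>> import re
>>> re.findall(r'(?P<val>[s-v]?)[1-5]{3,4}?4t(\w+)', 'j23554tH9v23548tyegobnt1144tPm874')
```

[('', 'H9v23548tyegobnt1144tPm874')]

Multiple groups make `findall` return tuples — one 2-tuple for the one match.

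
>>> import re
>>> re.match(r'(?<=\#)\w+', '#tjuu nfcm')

None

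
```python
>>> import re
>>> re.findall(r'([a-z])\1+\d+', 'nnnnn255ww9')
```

['n', 'w']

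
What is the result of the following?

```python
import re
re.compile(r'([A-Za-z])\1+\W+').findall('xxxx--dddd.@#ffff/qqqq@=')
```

The backreference `\1` re-matches whatever the first group consumed, character for character.
`findall` collects group 1 from each match (4 total).

['x', 'd', 'f', 'q']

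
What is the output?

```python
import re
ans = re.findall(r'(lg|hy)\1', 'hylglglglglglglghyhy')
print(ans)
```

After group 1 captures some text, `\1` only succeeds where that same text appears again.
Matches: at [2:6] match 'lglg', group 1 = 'lg'; at [6:10] match 'lglg', group 1 = 'lg'; at [10:14] match 'lglg', group 1 = 'lg'; at [16:20] match 'hyhy', group 1 = 'hy'.
With a single group, `findall` returns only what that group captured — 4 items.

['lg', 'lg', 'lg', 'hy']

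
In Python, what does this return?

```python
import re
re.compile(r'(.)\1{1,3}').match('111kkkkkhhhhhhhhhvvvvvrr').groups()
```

('1',)

After group 1 captures some text, `\1` only succeeds where that same text appears again.
`match` is anchored at position 0; if the pattern doesn't fit there, it returns None.
The match spans [0:3] → '111'.
Captured: group 1 = '1'.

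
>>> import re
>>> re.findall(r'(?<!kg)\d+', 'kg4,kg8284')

`(?!…)`/`(?<!…)` only lets a position through if the neighbouring text does NOT match; no characters are consumed.
No capturing groups, so `findall` returns the 1 full match string.

['284']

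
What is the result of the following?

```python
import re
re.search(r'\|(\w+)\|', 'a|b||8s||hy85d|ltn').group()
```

'|b|'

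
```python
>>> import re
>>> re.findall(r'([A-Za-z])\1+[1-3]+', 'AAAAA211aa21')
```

['A', 'a']

`\1` is not a pattern — it's the concrete string captured by group 1, re-applied verbatim.
`findall` collects group 1 from each match (2 total).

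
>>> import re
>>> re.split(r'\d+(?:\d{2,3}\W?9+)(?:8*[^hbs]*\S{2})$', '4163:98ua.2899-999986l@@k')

['', '']

Splitting on the pattern gives 2 pieces.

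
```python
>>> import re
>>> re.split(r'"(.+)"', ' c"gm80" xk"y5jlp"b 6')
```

[' c', 'gm80" xk"y5jlp', 'b 6']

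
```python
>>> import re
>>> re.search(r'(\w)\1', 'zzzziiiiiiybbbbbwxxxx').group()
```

After group 1 captures some text, `\1` only succeeds where that same text appears again.
The match spans [0:2] → 'zz'.

'zz'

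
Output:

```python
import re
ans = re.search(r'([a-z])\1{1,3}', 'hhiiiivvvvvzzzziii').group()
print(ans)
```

hh

After group 1 captures some text, `\1` only succeeds where that same text appears again.
`search` walks the string left to right and returns the first match it finds.
The match spans [0:2] → 'hh'.
Captured: group 1 = 'h'.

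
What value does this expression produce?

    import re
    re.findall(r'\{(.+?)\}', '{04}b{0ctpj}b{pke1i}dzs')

['04', '0ctpj', 'pke1i']

A non-greedy quantifier consumes as few characters as it can — just enough that the remainder of the pattern still matches from where it stops; whatever follows it matches normally.
Scanning left to right: at [0:4] match '{04}', group 1 = '04'; at [5:12] match '{0ctpj}', group 1 = '0ctpj'; at [13:20] match '{pke1i}', group 1 = 'pke1i'.
One capturing group, so `findall` returns just the captured substring from each match — 3 in all.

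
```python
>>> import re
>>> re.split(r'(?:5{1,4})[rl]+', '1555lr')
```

This matches 1 to 4 of a literal '5' (non-capturing group); then one or more of one of [rl].
`split` removes every match and returns the 2 fragments in between.

['1', '']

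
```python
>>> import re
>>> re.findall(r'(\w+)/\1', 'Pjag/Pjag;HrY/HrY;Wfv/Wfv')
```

`\1` is not a pattern — it's the concrete string captured by group 1, re-applied verbatim.
Matches: at [0:9] match 'Pjag/Pjag', group 1 = 'Pjag'; at [10:17] match 'HrY/HrY', group 1 = 'HrY'; at [18:25] match 'Wfv/Wfv', group 1 = 'Wfv'.
With a single group, `findall` returns only what that group captured — 3 items.

['Pjag', 'HrY', 'Wfv']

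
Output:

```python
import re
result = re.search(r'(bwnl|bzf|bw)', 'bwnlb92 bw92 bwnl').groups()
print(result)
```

('bwnl',)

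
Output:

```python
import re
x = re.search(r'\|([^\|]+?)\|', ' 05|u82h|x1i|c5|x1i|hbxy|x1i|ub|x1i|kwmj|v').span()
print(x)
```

(3, 9)

`re.search` tries every starting position until one works.
The match spans [3:9] → '|u82h|'.
Captured: group 1 = 'u82h'.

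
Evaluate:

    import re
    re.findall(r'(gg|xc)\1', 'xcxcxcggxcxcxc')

['xc', 'xc']

A backreference is literal: `\1` must see the identical characters the first group matched.
`findall` collects group 1 from each match (2 total).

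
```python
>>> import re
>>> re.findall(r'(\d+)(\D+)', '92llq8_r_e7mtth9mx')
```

[('92', 'llq'), ('8', '_r_e'), ('7', 'mtth'), ('9', 'mx')]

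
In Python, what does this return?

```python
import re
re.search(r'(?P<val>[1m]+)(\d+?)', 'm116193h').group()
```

The pattern matches one or more of one of [1m] (captured as 'val'); then one or more of a digit (lazy) (captured).
The `?` after the quantifier makes it lazy — it takes as little as possible before letting the rest of the pattern try.
Unlike `match`, `search` isn't anchored — it looks for the pattern anywhere in the string.
The match spans [0:4] → 'm116'.
Captured: group 1 = 'm11', group 2 = '6'.

'm116'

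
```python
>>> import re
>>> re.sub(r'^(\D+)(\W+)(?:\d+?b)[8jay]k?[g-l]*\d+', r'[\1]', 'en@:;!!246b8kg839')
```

The pattern matches anchored at the start of the string; then one or more of a non-digit (captured); then one or more of a non-word character (captured); then one or more of a digit (lazy), then the literal 'b' (non-capturing group); then one of [8jay], then optionally a literal 'k', then zero or more of a character in [g-l]; then one or more of a digit.
Matches: at [0:17] → 'en@:;!!246b8kg839'.
The replacement refers to a captured group, so each match is rewritten using its own captured text.

'[en@:;!]'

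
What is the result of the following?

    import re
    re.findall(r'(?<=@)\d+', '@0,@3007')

The `(?=…)`/`(?<=…)` assertion just peeks at neighbouring text; it doesn't advance the match position.
With no groups in the pattern, `findall` gives back each whole match — 2 here.

['0', '3007']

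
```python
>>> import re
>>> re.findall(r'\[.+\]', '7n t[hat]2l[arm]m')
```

Since nothing is captured, `findall` lists the 1 matched substring directly.

['[hat]2l[arm]']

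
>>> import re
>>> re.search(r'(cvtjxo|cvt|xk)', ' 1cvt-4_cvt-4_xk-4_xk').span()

(2, 5)

`search` walks the string left to right and returns the first match it finds.
The match spans [2:5] → 'cvt'.
Captured: group 1 = 'cvt'.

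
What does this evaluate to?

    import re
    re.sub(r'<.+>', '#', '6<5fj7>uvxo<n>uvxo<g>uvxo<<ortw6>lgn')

'6#lgn'

Each match is replaced by '#'.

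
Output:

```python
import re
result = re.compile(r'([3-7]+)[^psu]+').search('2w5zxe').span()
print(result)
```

(2, 6)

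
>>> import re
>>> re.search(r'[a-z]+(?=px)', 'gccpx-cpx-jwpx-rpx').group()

Lookahead/lookbehind check context without consuming it, so the matched span excludes the asserted characters.
The match spans [0:3] → 'gcc'.

'gcc'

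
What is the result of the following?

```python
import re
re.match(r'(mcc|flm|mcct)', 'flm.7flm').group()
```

'flm'

With `match`, the pattern is implicitly anchored at the beginning.
The match spans [0:3] → 'flm'.
Captured: group 1 = 'flm'.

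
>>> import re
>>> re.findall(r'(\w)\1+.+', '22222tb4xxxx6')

After group 1 captures some text, `\1` only succeeds where that same text appears again.
With a single group, `findall` returns only what that group captured — 1 item.

['2']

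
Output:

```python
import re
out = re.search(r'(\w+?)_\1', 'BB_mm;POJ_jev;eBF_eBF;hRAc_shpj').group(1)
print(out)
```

eBF

The match spans [14:21] → 'eBF_eBF'.
Captured: group 1 = 'eBF'.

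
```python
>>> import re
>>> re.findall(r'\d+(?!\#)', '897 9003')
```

['897', '9003']

`(?!…)`/`(?<!…)` only lets a position through if the neighbouring text does NOT match; no characters are consumed.
Matches: at [0:3] → '897'; at [4:8] → '9003'.
Since nothing is captured, `findall` lists the 2 matched substrings directly.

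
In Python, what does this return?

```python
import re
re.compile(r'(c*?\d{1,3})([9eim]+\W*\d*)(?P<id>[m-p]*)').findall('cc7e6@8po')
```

This matches zero or more of a literal 'c' (lazy), then 1 to 3 of a digit (captured); then one or more of one of [9eim], then zero or more of a non-word character, then zero or more of a digit (captured); then zero or more of a character in [m-p] (captured as 'id').
Scanning left to right: at [0:5] match 'cc7e6', groups = ('cc7', 'e6', '').
Multiple groups make `findall` return tuples — one 3-tuple for the one match.

[('cc7', 'e6', '')]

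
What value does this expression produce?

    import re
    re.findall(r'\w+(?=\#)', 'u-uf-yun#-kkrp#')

['yun', 'kkrp']

The lookaround is zero-width — it requires the adjacent text to match without consuming it, so the asserted text isn't part of the match.
Since nothing is captured, `findall` lists the 2 matched substrings directly.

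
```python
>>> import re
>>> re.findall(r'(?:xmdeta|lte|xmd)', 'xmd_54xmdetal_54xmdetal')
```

['xmd', 'xmdeta', 'xmdeta']

Alternation isn't longest-match — the leftmost alternative that fits at this position is chosen.
Walking the string: at [0:3] → 'xmd'; at [6:12] → 'xmdeta'; at [16:22] → 'xmdeta'.
With no groups in the pattern, `findall` gives back each whole match — 3 here.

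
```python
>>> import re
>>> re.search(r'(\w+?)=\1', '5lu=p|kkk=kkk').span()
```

`\1` is not a pattern — it's the concrete string captured by group 1, re-applied verbatim.
`re.search` scans for the first position where the pattern succeeds.
The match spans [6:13] → 'kkk=kkk'.
Captured: group 1 = 'kkk'.

(6, 13)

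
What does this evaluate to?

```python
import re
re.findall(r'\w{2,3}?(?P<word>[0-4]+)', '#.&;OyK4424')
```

The pattern matches 2 to 3 of a word character (lazy); then one or more of a character in [0-4] (captured as 'word').
Scanning left to right: at [4:11] match 'OyK4424', group 1 = '4424'.
One capturing group, so `findall` returns just the captured substring from the one match — 1 in all.

['4424']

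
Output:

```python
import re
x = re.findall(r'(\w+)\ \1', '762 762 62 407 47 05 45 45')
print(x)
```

The backreference `\1` re-matches whatever the first group consumed, character for character.
With a single group, `findall` returns only what that group captured — 2 items.

['762', '45']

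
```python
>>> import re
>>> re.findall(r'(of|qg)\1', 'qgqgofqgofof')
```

['qg', 'of']

`\1` is not a pattern — it's the concrete string captured by group 1, re-applied verbatim.
Matches: at [0:4] match 'qgqg', group 1 = 'qg'; at [8:12] match 'ofof', group 1 = 'of'.
`findall` collects group 1 from each match (2 total).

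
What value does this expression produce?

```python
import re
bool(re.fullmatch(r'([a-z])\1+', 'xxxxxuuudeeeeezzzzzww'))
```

After group 1 captures some text, `\1` only succeeds where that same text appears again.
`re.fullmatch` is like wrapping the pattern in `^…$` (in single-line mode).
Here there's no way to consume every character, so the call returns None, and `bool(None)` is False.

False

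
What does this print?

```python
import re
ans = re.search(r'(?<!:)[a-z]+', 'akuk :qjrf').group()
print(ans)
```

The negative lookahead/lookbehind blocks any match where the forbidden context is present.
The match spans [0:4] → 'akuk'.

akuk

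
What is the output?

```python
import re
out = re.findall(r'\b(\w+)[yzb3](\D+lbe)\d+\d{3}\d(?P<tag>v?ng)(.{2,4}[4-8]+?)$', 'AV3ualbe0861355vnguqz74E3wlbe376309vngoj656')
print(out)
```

Multiple groups make `findall` return tuples — one 4-tuple for the one match.

[('AV3ualbe0861355vnguqz74E', 'wlbe', 'vng', 'oj656')]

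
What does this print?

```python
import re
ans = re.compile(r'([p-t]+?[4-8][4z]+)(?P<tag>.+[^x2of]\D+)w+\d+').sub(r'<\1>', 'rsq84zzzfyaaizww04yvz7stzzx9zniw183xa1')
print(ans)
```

<rsq84zzz>xa1

The pattern matches one or more of a character in [p-t] (lazy), then a character in [4-8], then one or more of one of [4z] (captured); then one or more of any character, then any character except [x2of], then one or more of a non-digit (captured as 'tag'); then one or more of a literal 'w'; then one or more of a digit.
`\1` in the replacement pulls in group 1's text for each match.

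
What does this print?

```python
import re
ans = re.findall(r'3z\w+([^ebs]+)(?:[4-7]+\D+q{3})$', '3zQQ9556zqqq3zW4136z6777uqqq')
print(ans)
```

`findall` collects group 1 from the one match (1 total).

['7']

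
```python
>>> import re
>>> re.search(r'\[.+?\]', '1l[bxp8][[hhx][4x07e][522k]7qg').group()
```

The match spans [2:8] → '[bxp8]'.

'[bxp8]'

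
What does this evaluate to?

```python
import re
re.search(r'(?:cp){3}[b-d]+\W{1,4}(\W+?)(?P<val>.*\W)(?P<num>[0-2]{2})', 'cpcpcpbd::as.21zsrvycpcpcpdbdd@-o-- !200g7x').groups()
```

The pattern matches the literal 'cp' repeated 3 times, then one or more of a character in [b-d], then 1 to 4 of a non-word character; then one or more of a non-word character (lazy) (captured); then zero or more of any character, then a non-word character (captured as 'val'); then exactly 2 of a character in [0-2] (captured as 'num').
Unlike `match`, `search` isn't anchored — it looks for the pattern anywhere in the string.
The match spans [0:39] → 'cpcpcpbd::as.21zsrvycpcpcpdbdd@-o-- !20'.
Captured: group 1 = ':', group 2 = 'as.21zsrvycpcpcpdbdd@-o-- !', group 3 = '20'.

(':', 'as.21zsrvycpcpcpdbdd@-o-- !', '20')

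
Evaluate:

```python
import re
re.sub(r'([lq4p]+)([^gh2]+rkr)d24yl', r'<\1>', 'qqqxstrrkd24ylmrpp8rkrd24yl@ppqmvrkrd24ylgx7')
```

The pattern matches one or more of one of [lq4p] (captured); then one or more of any character except [gh2], then the literal 'rkr' (captured); then the literal 'd2', then the literal '4yl'.
Matches: at [11:27] → '4ylmrpp8rkrd24yl'; at [28:41] → 'ppqmvrkrd24yl'.
`\1` in the replacement pulls in group 1's text for each match.

'qqqxstrrkd2<4>@<ppq>gx7'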